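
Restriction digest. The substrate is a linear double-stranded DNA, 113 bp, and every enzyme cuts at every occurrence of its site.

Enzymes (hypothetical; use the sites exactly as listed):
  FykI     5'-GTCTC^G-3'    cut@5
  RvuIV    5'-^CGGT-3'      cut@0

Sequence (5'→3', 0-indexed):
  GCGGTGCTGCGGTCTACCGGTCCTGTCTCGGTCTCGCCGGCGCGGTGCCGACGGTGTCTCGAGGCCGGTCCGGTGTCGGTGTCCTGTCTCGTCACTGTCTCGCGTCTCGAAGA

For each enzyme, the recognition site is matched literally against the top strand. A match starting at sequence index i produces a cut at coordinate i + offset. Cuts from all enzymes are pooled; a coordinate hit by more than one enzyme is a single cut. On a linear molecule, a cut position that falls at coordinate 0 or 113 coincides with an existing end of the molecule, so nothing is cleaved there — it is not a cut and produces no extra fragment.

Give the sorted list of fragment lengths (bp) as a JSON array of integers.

[1,1,5,5,5,6,6,7,7,8,8,9,9,11,11,14]

Site scan:
  FykI (GTCTCG, off=5): starts [24, 30, 55, 85, 96, 103] → cuts [29, 35, 60, 90, 101, 108]
  RvuIV (CGGT, off=0): starts [1, 9, 17, 28, 42, 51, 65, 70, 76] → cuts [1, 9, 17, 28, 42, 51, 65, 70, 76]

All cut coordinates (distinct, sorted): [1, 9, 17, 28, 29, 35, 42, 51, 60, 65, 70, 76, 90, 101, 108]

Fragments:
  [0,1): 1 bp
  [1,9): 8 bp
  [9,17): 8 bp
  [17,28): 11 bp
  [28,29): 1 bp
  [29,35): 6 bp
  [35,42): 7 bp
  [42,51): 9 bp
  [51,60): 9 bp
  [60,65): 5 bp
  [65,70): 5 bp
  [70,76): 6 bp
  [76,90): 14 bp
  [90,101): 11 bp
  [101,108): 7 bp
  [108,113): 5 bp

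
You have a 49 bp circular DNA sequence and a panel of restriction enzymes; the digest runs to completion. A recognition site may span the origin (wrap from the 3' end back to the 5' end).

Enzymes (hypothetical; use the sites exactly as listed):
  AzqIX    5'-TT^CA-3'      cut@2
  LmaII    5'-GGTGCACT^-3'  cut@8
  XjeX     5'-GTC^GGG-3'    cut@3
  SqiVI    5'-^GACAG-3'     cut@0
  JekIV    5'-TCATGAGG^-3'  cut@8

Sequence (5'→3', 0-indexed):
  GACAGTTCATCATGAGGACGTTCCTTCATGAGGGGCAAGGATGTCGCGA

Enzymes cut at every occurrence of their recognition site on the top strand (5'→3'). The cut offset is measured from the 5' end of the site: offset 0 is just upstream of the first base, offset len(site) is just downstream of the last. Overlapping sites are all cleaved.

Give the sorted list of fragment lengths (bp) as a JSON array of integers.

Site scan:
  AzqIX TTCA/2: at [5, 24] ⇒ [7, 26]
  LmaII (GGTGCACT, off=8): no sites
  XjeX (GTCGGG, off=3): no sites
  SqiVI GACAG/0: at [0] ⇒ [0]
  JekIV TCATGAGG/8: at [9, 25] ⇒ [17, 33]

All cut coordinates (distinct, sorted): [0, 7, 17, 26, 33]

Fragment lengths:
  0→7: 7 bp
  7→17: 10 bp
  17→26: 9 bp
  26→33: 7 bp
  33→0 (wrap): 49-33+0 = 16 bp

[7,7,9,10,16]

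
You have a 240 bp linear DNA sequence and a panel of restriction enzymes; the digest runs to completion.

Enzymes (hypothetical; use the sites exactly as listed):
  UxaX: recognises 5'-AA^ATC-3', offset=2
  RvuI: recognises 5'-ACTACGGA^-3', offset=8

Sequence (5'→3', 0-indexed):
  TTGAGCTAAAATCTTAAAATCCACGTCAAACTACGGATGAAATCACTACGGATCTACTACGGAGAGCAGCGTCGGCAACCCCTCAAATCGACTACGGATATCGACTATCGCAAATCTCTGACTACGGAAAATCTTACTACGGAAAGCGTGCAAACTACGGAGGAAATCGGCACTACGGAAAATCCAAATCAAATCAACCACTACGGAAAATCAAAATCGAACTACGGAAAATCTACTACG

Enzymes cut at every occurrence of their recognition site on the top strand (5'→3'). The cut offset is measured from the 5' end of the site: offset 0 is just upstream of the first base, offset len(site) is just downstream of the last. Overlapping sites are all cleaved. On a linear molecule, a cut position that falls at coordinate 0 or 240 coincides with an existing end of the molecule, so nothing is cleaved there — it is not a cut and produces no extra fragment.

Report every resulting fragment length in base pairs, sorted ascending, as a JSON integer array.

Scan for sites:
  UxaX (AAATC, off=2): starts [8, 16, 39, 84, 111, 128, 163, 179, 185, 190, 207, 213, 228] → cuts [10, 18, 41, 86, 113, 130, 165, 181, 187, 192, 209, 215, 230]
  RvuI (ACTACGGA, off=8): starts [29, 44, 55, 90, 120, 135, 153, 171, 199, 220] → cuts [37, 52, 63, 98, 128, 143, 161, 179, 207, 228]

Pooled cuts: [10, 18, 37, 41, 52, 63, 86, 98, 113, 128, 130, 143, 161, 165, 179, 181, 187, 192, 207, 209, 215, 228, 230]

Fragment lengths:
  [0,10): 10 bp
  [10,18): 8 bp
  [18,37): 19 bp
  [37,41): 4 bp
  [41,52): 11 bp
  [52,63): 11 bp
  [63,86): 23 bp
  [86,98): 12 bp
  [98,113): 15 bp
  [113,128): 15 bp
  [128,130): 2 bp
  [130,143): 13 bp
  [143,161): 18 bp
  [161,165): 4 bp
  [165,179): 14 bp
  [179,181): 2 bp
  [181,187): 6 bp
  [187,192): 5 bp
  [192,207): 15 bp
  [207,209): 2 bp
  [209,215): 6 bp
  [215,228): 13 bp
  [228,230): 2 bp
  [230,240): 10 bp

[2,2,2,2,4,4,5,6,6,8,10,10,11,11,12,13,13,14,15,15,15,18,19,23]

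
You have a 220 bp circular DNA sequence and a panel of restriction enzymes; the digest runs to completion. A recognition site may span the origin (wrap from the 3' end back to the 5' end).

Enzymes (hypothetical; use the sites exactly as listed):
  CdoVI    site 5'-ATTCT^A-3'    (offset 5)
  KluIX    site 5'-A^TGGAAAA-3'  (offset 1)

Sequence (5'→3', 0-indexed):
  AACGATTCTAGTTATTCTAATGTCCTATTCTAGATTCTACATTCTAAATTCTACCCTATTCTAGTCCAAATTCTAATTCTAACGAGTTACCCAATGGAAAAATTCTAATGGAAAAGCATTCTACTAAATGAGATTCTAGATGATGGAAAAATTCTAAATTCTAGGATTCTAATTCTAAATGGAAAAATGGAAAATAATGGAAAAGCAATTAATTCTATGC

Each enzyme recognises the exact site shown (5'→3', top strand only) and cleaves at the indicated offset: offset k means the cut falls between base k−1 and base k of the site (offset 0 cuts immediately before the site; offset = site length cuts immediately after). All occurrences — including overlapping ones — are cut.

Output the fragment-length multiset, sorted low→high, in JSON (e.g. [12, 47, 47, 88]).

[2,3,6,6,6,7,7,7,7,8,8,9,10,10,12,12,12,13,13,14,14,15,19]

Scan for sites:
  CdoVI ATTCTA/5: at [4, 13, 26, 33, 40, 47, 57, 69, 75, 101, 117, 132, 150, 157, 165, 171, 211] ⇒ [9, 18, 31, 38, 45, 52, 62, 74, 80, 106, 122, 137, 155, 162, 170, 176, 216]
  KluIX ATGGAAAA/1: at [93, 107, 142, 178, 186, 196] ⇒ [94, 108, 143, 179, 187, 197]

Pooled cuts: [9, 18, 31, 38, 45, 52, 62, 74, 80, 94, 106, 108, 122, 137, 143, 155, 162, 170, 176, 179, 187, 197, 216]

Fragments:
  9→18: 9 bp
  18→31: 13 bp
  31→38: 7 bp
  38→45: 7 bp
  45→52: 7 bp
  52→62: 10 bp
  62→74: 12 bp
  74→80: 6 bp
  80→94: 14 bp
  94→106: 12 bp
  106→108: 2 bp
  108→122: 14 bp
  122→137: 15 bp
  137→143: 6 bp
  143→155: 12 bp
  155→162: 7 bp
  162→170: 8 bp
  170→176: 6 bp
  176→179: 3 bp
  179→187: 8 bp
  187→197: 10 bp
  197→216: 19 bp
  216→9 (wrap): 220-216+9 = 13 bp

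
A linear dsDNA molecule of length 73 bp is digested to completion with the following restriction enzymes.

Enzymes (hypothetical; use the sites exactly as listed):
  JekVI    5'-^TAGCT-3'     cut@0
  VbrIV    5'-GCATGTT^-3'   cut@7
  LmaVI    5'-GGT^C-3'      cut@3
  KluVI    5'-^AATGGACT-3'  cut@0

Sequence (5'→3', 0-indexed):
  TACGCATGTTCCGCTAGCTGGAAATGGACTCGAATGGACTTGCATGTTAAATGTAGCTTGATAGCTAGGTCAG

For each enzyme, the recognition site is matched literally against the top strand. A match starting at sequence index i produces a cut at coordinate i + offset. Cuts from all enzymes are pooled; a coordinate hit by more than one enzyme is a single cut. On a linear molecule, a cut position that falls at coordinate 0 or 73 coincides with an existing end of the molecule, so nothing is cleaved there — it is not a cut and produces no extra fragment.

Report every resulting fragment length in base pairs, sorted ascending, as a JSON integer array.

[3,4,5,8,8,9,10,10,16]

Per-enzyme occurrences:
  JekVI (TAGCT, off=0): starts [14, 53, 61] → cuts [14, 53, 61]
  VbrIV (GCATGTT, off=7): starts [3, 41] → cuts [10, 48]
  LmaVI (GGTC, off=3): starts [67] → cuts [70]
  KluVI (AATGGACT, off=0): starts [22, 32] → cuts [22, 32]

Pooled cuts: [10, 14, 22, 32, 48, 53, 61, 70]

Fragment lengths:
  [0,10): 10 bp
  [10,14): 4 bp
  [14,22): 8 bp
  [22,32): 10 bp
  [32,48): 16 bp
  [48,53): 5 bp
  [53,61): 8 bp
  [61,70): 9 bp
  [70,73): 3 bp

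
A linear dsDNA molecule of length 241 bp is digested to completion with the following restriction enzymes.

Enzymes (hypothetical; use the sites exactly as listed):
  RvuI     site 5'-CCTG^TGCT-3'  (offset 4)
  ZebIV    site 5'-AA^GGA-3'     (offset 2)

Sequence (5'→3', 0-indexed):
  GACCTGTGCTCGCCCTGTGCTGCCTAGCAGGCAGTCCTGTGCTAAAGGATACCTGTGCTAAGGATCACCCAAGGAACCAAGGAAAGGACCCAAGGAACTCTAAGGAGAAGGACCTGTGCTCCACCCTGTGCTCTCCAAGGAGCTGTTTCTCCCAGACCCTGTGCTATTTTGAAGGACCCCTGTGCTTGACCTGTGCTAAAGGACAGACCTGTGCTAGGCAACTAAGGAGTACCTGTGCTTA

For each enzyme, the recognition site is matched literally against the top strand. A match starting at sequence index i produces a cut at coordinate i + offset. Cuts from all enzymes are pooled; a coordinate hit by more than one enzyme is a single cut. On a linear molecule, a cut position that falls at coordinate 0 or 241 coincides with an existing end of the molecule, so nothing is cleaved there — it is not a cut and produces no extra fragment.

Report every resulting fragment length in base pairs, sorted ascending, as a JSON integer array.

Site scan:
  RvuI (CCTGTGCT, off=4): starts [2, 13, 35, 51, 112, 124, 157, 178, 189, 207, 231] → cuts [6, 17, 39, 55, 116, 128, 161, 182, 193, 211, 235]
  ZebIV (AAGGA, off=2): starts [44, 59, 70, 78, 83, 91, 101, 107, 136, 171, 198, 223] → cuts [46, 61, 72, 80, 85, 93, 103, 109, 138, 173, 200, 225]

All cut coordinates (distinct, sorted): [6, 17, 39, 46, 55, 61, 72, 80, 85, 93, 103, 109, 116, 128, 138, 161, 173, 182, 193, 200, 211, 225, 235]

Fragment lengths:
  [0,6): 6 bp
  [6,17): 11 bp
  [17,39): 22 bp
  [39,46): 7 bp
  [46,55): 9 bp
  [55,61): 6 bp
  [61,72): 11 bp
  [72,80): 8 bp
  [80,85): 5 bp
  [85,93): 8 bp
  [93,103): 10 bp
  [103,109): 6 bp
  [109,116): 7 bp
  [116,128): 12 bp
  [128,138): 10 bp
  [138,161): 23 bp
  [161,173): 12 bp
  [173,182): 9 bp
  [182,193): 11 bp
  [193,200): 7 bp
  [200,211): 11 bp
  [211,225): 14 bp
  [225,235): 10 bp
  [235,241): 6 bp

[5,6,6,6,6,7,7,7,8,8,9,9,10,10,10,11,11,11,11,12,12,14,22,23]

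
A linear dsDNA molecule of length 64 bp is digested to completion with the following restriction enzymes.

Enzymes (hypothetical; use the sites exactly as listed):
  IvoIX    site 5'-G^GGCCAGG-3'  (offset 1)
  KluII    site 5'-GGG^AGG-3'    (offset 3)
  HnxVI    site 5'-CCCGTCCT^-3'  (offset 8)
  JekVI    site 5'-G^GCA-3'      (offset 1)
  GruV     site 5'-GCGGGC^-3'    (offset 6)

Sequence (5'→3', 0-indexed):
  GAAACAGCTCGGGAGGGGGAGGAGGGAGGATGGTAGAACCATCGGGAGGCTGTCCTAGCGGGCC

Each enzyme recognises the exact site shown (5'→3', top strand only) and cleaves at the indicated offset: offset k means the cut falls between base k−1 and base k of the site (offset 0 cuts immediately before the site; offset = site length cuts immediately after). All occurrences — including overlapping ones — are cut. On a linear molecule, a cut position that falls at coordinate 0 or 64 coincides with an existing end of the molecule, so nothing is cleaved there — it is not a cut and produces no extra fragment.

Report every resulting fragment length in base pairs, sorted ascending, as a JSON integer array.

Per-enzyme occurrences:
  IvoIX (GGGCCAGG, off=1): no sites
  KluII (GGGAGG, off=3): starts [10, 16, 23, 43] → cuts [13, 19, 26, 46]
  HnxVI (CCCGTCCT, off=8): no sites
  JekVI (GGCA, off=1): no sites
  GruV (GCGGGC, off=6): starts [57] → cuts [63]

Pooled cuts: [13, 19, 26, 46, 63]

Fragments:
  [0,13): 13 bp
  [13,19): 6 bp
  [19,26): 7 bp
  [26,46): 20 bp
  [46,63): 17 bp
  [63,64): 1 bp

[1,6,7,13,17,20]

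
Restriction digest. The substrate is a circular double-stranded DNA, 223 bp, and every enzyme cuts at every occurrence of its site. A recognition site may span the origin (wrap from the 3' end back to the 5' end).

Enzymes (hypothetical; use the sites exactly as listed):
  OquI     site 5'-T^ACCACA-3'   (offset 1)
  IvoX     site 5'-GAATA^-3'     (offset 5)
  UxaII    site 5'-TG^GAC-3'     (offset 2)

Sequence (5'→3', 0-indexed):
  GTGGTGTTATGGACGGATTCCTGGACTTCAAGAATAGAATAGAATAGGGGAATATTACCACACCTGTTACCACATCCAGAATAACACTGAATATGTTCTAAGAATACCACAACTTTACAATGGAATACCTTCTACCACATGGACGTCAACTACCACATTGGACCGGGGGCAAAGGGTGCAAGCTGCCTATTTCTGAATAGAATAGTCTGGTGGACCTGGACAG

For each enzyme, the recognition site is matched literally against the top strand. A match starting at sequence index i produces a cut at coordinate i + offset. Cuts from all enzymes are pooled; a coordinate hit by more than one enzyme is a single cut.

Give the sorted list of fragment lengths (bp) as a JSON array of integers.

[1,2,5,5,5,6,6,8,8,8,9,10,10,12,12,12,13,15,16,21,39]

Scan for sites:
  OquI (TACCACA, off=1): starts [55, 67, 104, 132, 150] → cuts [56, 68, 105, 133, 151]
  IvoX (GAATA, off=5): starts [31, 36, 41, 49, 78, 88, 101, 122, 194, 199] → cuts [36, 41, 46, 54, 83, 93, 106, 127, 199, 204]
  UxaII (TGGAC, off=2): starts [9, 21, 139, 158, 210, 216] → cuts [11, 23, 141, 160, 212, 218]

Pooled cuts: [11, 23, 36, 41, 46, 54, 56, 68, 83, 93, 105, 106, 127, 133, 141, 151, 160, 199, 204, 212, 218]

Fragment lengths:
  11→23: 12 bp
  23→36: 13 bp
  36→41: 5 bp
  41→46: 5 bp
  46→54: 8 bp
  54→56: 2 bp
  56→68: 12 bp
  68→83: 15 bp
  83→93: 10 bp
  93→105: 12 bp
  105→106: 1 bp
  106→127: 21 bp
  127→133: 6 bp
  133→141: 8 bp
  141→151: 10 bp
  151→160: 9 bp
  160→199: 39 bp
  199→204: 5 bp
  204→212: 8 bp
  212→218: 6 bp
  218→11 (wrap): 223-218+11 = 16 bp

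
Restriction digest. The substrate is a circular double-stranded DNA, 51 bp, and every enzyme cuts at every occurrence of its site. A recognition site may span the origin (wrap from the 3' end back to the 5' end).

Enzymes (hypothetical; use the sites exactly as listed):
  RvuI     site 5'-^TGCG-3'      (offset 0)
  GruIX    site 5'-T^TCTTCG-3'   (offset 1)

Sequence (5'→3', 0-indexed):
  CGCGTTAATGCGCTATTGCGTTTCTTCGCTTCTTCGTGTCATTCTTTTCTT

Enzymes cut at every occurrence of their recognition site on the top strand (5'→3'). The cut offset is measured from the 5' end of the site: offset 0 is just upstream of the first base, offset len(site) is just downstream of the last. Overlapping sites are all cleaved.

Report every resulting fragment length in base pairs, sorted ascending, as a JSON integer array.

Scan for sites:
  RvuI TGCG/0: at [8, 16] ⇒ [8, 16]
  GruIX TTCTTCG/1: at [21, 29, 46] ⇒ [22, 30, 47]

All cut coordinates (distinct, sorted): [8, 16, 22, 30, 47]

Fragments:
  8→16: 8 bp
  16→22: 6 bp
  22→30: 8 bp
  30→47: 17 bp
  47→8 (wrap): 51-47+8 = 12 bp

[6,8,8,12,17]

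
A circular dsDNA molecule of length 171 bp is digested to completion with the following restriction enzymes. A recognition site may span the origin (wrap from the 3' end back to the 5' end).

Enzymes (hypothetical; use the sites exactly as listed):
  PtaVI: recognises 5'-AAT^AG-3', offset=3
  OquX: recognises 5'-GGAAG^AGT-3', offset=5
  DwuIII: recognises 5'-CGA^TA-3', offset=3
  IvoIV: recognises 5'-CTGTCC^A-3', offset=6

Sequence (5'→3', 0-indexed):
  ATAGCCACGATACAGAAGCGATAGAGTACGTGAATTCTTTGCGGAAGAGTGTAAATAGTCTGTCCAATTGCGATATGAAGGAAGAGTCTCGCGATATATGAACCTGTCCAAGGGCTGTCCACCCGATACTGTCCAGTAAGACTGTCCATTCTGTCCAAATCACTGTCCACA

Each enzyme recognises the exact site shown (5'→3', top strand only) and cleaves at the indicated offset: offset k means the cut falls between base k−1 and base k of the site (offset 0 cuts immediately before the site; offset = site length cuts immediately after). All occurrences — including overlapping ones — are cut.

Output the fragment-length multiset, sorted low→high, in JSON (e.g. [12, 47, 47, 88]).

Site scan:
  PtaVI AATAG/3: at [53, 170] ⇒ [2, 56]
  OquX GGAAGAGT/5: at [42, 79] ⇒ [47, 84]
  DwuIII CGATA/3: at [7, 18, 70, 91, 123] ⇒ [10, 21, 73, 94, 126]
  IvoIV CTGTCCA/6: at [59, 103, 114, 128, 141, 150, 162] ⇒ [65, 109, 120, 134, 147, 156, 168]

All cut coordinates (distinct, sorted): [2, 10, 21, 47, 56, 65, 73, 84, 94, 109, 120, 126, 134, 147, 156, 168]

Fragment lengths:
  2→10: 8 bp
  10→21: 11 bp
  21→47: 26 bp
  47→56: 9 bp
  56→65: 9 bp
  65→73: 8 bp
  73→84: 11 bp
  84→94: 10 bp
  94→109: 15 bp
  109→120: 11 bp
  120→126: 6 bp
  126→134: 8 bp
  134→147: 13 bp
  147→156: 9 bp
  156→168: 12 bp
  168→2 (wrap): 171-168+2 = 5 bp

[5,6,8,8,8,9,9,9,10,11,11,11,12,13,15,26]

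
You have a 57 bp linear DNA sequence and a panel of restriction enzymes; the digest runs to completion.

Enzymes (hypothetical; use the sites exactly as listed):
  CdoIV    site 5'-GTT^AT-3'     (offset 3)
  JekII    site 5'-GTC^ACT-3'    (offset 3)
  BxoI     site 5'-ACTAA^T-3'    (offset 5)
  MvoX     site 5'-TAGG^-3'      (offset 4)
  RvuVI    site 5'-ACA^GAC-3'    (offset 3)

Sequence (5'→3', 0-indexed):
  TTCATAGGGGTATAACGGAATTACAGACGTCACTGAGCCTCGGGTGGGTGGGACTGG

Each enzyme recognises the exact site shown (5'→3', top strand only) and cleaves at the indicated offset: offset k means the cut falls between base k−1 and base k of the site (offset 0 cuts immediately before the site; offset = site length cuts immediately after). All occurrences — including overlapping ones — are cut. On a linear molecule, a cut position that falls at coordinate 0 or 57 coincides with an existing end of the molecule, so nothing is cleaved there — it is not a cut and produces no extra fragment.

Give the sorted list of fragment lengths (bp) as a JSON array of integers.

Per-enzyme occurrences:
  CdoIV (GTTAT, off=3): no sites
  JekII GTCACT/3: at [28] ⇒ [31]
  BxoI (ACTAAT, off=5): no sites
  MvoX TAGG/4: at [4] ⇒ [8]
  RvuVI ACAGAC/3: at [22] ⇒ [25]

All cut coordinates (distinct, sorted): [8, 25, 31]

Fragment lengths:
  [0,8): 8 bp
  [8,25): 17 bp
  [25,31): 6 bp
  [31,57): 26 bp

[6,8,17,26]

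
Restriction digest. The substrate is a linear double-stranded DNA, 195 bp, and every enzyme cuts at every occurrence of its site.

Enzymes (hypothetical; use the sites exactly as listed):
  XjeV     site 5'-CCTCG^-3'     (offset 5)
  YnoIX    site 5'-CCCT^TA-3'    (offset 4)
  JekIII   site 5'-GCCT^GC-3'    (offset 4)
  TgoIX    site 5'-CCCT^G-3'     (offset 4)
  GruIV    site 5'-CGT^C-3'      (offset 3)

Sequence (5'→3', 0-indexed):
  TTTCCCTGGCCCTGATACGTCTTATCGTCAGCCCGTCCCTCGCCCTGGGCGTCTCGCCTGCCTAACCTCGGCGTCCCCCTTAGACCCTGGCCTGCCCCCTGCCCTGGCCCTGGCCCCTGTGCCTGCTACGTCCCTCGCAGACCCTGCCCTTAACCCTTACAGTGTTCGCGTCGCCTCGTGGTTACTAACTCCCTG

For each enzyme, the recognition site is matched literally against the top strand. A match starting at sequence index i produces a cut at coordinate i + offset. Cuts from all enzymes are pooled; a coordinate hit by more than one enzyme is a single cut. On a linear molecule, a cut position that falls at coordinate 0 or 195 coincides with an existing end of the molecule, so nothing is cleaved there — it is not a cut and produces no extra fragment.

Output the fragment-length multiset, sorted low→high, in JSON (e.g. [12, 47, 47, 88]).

[1,4,4,5,5,5,6,6,6,6,6,6,6,7,7,7,7,7,7,7,7,8,8,8,8,11,14,16]

Site scan:
  XjeV (CCTCG, off=5): starts [37, 65, 132, 173] → cuts [42, 70, 137, 178]
  YnoIX (CCCTTA, off=4): starts [76, 146, 153] → cuts [80, 150, 157]
  JekIII (GCCTGC, off=4): starts [55, 89, 120] → cuts [59, 93, 124]
  TgoIX (CCCTG, off=4): starts [3, 9, 42, 84, 96, 101, 107, 114, 141, 190] → cuts [7, 13, 46, 88, 100, 105, 111, 118, 145, 194]
  GruIV (CGTC, off=3): starts [17, 25, 33, 49, 71, 128, 168] → cuts [20, 28, 36, 52, 74, 131, 171]

Pooled cuts: [7, 13, 20, 28, 36, 42, 46, 52, 59, 70, 74, 80, 88, 93, 100, 105, 111, 118, 124, 131, 137, 145, 150, 157, 171, 178, 194]

Fragments:
  [0,7): 7 bp
  [7,13): 6 bp
  [13,20): 7 bp
  [20,28): 8 bp
  [28,36): 8 bp
  [36,42): 6 bp
  [42,46): 4 bp
  [46,52): 6 bp
  [52,59): 7 bp
  [59,70): 11 bp
  [70,74): 4 bp
  [74,80): 6 bp
  [80,88): 8 bp
  [88,93): 5 bp
  [93,100): 7 bp
  [100,105): 5 bp
  [105,111): 6 bp
  [111,118): 7 bp
  [118,124): 6 bp
  [124,131): 7 bp
  [131,137): 6 bp
  [137,145): 8 bp
  [145,150): 5 bp
  [150,157): 7 bp
  [157,171): 14 bp
  [171,178): 7 bp
  [178,194): 16 bp
  [194,195): 1 bp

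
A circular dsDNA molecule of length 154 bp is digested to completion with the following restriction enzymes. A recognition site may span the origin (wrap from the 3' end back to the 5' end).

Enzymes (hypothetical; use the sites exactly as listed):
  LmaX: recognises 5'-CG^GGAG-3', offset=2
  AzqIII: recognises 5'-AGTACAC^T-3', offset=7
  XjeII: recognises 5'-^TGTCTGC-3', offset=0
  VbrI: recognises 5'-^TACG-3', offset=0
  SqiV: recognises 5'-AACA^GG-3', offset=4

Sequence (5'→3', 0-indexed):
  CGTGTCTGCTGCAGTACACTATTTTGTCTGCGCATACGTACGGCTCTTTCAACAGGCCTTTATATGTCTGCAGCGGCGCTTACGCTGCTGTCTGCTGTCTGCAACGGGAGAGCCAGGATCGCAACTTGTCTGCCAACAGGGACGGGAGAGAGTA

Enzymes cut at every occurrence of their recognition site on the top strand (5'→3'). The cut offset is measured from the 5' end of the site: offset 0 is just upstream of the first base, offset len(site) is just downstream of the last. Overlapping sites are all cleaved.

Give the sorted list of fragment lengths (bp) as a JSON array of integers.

Site scan:
  LmaX CGGGAG/2: at [104, 142] ⇒ [106, 144]
  AzqIII AGTACACT/7: at [12] ⇒ [19]
  XjeII TGTCTGC/0: at [2, 24, 64, 88, 95, 126] ⇒ [2, 24, 64, 88, 95, 126]
  VbrI TACG/0: at [34, 38, 80, 152] ⇒ [34, 38, 80, 152]
  SqiV AACAGG/4: at [50, 134] ⇒ [54, 138]

All cut coordinates (distinct, sorted): [2, 19, 24, 34, 38, 54, 64, 80, 88, 95, 106, 126, 138, 144, 152]

Fragments:
  2→19: 17 bp
  19→24: 5 bp
  24→34: 10 bp
  34→38: 4 bp
  38→54: 16 bp
  54→64: 10 bp
  64→80: 16 bp
  80→88: 8 bp
  88→95: 7 bp
  95→106: 11 bp
  106→126: 20 bp
  126→138: 12 bp
  138→144: 6 bp
  144→152: 8 bp
  152→2 (wrap): 154-152+2 = 4 bp

[4,4,5,6,7,8,8,10,10,11,12,16,16,17,20]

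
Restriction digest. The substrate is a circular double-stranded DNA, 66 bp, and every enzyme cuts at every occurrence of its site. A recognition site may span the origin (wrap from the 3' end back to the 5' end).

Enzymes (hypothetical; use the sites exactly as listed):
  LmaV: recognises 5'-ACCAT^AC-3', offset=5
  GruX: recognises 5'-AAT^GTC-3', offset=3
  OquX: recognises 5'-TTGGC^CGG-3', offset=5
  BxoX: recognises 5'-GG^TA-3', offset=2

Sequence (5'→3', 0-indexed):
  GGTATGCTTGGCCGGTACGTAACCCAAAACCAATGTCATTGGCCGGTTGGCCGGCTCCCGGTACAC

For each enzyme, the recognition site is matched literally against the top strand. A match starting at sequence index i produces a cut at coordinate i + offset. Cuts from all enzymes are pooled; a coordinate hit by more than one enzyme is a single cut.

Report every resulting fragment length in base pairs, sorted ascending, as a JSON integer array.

Site scan:
  LmaV (ACCATAC, off=5): no sites
  GruX AATGTC/3: at [31] ⇒ [34]
  OquX TTGGCCGG/5: at [7, 38, 46] ⇒ [12, 43, 51]
  BxoX GGTA/2: at [0, 13, 59] ⇒ [2, 15, 61]

All cut coordinates (distinct, sorted): [2, 12, 15, 34, 43, 51, 61]

Fragments:
  2→12: 10 bp
  12→15: 3 bp
  15→34: 19 bp
  34→43: 9 bp
  43→51: 8 bp
  51→61: 10 bp
  61→2 (wrap): 66-61+2 = 7 bp

[3,7,8,9,10,10,19]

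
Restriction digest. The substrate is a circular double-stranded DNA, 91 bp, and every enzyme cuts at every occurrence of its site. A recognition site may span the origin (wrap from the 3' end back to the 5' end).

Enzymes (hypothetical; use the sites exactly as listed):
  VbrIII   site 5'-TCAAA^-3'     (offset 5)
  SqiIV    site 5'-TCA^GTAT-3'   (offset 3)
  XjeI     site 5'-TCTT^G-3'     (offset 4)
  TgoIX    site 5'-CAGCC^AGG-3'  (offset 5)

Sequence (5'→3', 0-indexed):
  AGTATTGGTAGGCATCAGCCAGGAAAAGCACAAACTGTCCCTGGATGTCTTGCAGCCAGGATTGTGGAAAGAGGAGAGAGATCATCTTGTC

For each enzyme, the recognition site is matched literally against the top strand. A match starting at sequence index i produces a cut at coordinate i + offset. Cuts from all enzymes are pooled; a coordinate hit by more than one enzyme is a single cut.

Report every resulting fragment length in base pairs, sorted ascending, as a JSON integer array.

Scan for sites:
  VbrIII (TCAAA, off=5): no sites
  SqiIV (TCAGTAT, off=3): starts [89] → cuts [1]
  XjeI (TCTTG, off=4): starts [47, 84] → cuts [51, 88]
  TgoIX (CAGCCAGG, off=5): starts [15, 52] → cuts [20, 57]

Pooled cuts: [1, 20, 51, 57, 88]

Fragments:
  1→20: 19 bp
  20→51: 31 bp
  51→57: 6 bp
  57→88: 31 bp
  88→1 (wrap): 91-88+1 = 4 bp

[4,6,19,31,31]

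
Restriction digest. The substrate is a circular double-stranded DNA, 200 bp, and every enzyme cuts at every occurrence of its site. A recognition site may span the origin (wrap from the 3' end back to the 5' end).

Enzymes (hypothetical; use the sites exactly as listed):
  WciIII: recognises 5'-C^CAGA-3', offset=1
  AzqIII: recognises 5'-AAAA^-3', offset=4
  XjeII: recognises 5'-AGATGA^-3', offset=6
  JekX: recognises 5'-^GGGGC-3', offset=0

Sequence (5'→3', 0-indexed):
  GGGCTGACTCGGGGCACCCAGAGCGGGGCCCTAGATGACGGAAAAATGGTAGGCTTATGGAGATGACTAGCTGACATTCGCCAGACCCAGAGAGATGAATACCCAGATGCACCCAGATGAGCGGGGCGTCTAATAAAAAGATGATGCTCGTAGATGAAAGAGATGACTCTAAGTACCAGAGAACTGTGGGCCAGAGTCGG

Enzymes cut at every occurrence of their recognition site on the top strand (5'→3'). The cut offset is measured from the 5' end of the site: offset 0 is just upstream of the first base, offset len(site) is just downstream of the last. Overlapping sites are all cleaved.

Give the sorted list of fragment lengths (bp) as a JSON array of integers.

Site scan:
  WciIII CCAGA/1: at [17, 80, 86, 102, 112, 175, 190] ⇒ [18, 81, 87, 103, 113, 176, 191]
  AzqIII AAAA/4: at [41, 42, 134, 135] ⇒ [45, 46, 138, 139]
  XjeII AGATGA/6: at [32, 60, 92, 114, 138, 151, 160] ⇒ [38, 66, 98, 120, 144, 157, 166]
  JekX GGGGC/0: at [10, 24, 122, 199] ⇒ [10, 24, 122, 199]

Pooled cuts: [10, 18, 24, 38, 45, 46, 66, 81, 87, 98, 103, 113, 120, 122, 138, 139, 144, 157, 166, 176, 191, 199]

Fragment lengths:
  10→18: 8 bp
  18→24: 6 bp
  24→38: 14 bp
  38→45: 7 bp
  45→46: 1 bp
  46→66: 20 bp
  66→81: 15 bp
  81→87: 6 bp
  87→98: 11 bp
  98→103: 5 bp
  103→113: 10 bp
  113→120: 7 bp
  120→122: 2 bp
  122→138: 16 bp
  138→139: 1 bp
  139→144: 5 bp
  144→157: 13 bp
  157→166: 9 bp
  166→176: 10 bp
  176→191: 15 bp
  191→199: 8 bp
  199→10 (wrap): 200-199+10 = 11 bp

[1,1,2,5,5,6,6,7,7,8,8,9,10,10,11,11,13,14,15,15,16,20]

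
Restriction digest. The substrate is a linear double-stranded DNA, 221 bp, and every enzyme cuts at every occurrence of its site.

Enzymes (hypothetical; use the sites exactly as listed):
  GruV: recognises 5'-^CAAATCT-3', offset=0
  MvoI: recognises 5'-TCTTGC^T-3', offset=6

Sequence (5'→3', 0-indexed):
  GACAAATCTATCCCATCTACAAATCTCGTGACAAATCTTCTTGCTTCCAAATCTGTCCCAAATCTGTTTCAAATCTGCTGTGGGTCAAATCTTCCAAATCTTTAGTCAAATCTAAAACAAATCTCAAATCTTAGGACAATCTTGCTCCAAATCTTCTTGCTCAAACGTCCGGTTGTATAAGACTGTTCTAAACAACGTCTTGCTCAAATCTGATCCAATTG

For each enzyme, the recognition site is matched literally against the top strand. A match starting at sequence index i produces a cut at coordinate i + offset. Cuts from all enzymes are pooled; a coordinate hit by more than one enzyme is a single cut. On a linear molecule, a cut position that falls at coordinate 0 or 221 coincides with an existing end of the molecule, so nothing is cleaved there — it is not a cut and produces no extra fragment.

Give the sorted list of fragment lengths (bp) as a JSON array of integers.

Site scan:
  GruV CAAATCT/0: at [2, 19, 31, 47, 58, 69, 85, 94, 106, 117, 124, 147, 204] ⇒ [2, 19, 31, 47, 58, 69, 85, 94, 106, 117, 124, 147, 204]
  MvoI TCTTGCT/6: at [38, 139, 154, 197] ⇒ [44, 145, 160, 203]

Pooled cuts: [2, 19, 31, 44, 47, 58, 69, 85, 94, 106, 117, 124, 145, 147, 160, 203, 204]

Fragment lengths:
  [0,2): 2 bp
  [2,19): 17 bp
  [19,31): 12 bp
  [31,44): 13 bp
  [44,47): 3 bp
  [47,58): 11 bp
  [58,69): 11 bp
  [69,85): 16 bp
  [85,94): 9 bp
  [94,106): 12 bp
  [106,117): 11 bp
  [117,124): 7 bp
  [124,145): 21 bp
  [145,147): 2 bp
  [147,160): 13 bp
  [160,203): 43 bp
  [203,204): 1 bp
  [204,221): 17 bp

[1,2,2,3,7,9,11,11,11,12,12,13,13,16,17,17,21,43]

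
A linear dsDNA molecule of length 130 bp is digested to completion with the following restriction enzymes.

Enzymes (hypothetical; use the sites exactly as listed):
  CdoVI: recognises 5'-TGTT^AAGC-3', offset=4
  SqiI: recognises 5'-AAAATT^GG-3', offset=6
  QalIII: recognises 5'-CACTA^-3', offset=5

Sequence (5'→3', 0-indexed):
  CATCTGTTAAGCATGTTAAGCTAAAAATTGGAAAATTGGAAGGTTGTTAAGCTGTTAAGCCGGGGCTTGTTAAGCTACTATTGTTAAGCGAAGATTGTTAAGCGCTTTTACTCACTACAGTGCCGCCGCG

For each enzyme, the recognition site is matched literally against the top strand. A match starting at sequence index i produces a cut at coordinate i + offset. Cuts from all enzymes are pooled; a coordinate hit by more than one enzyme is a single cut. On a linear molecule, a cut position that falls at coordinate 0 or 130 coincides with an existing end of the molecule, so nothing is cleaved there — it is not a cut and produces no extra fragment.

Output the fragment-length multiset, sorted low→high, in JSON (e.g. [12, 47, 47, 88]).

Per-enzyme occurrences:
  CdoVI (TGTTAAGC, off=4): starts [4, 13, 44, 52, 67, 81, 95] → cuts [8, 17, 48, 56, 71, 85, 99]
  SqiI (AAAATTGG, off=6): starts [23, 31] → cuts [29, 37]
  QalIII (CACTA, off=5): starts [112] → cuts [117]

Pooled cuts: [8, 17, 29, 37, 48, 56, 71, 85, 99, 117]

Fragment lengths:
  [0,8): 8 bp
  [8,17): 9 bp
  [17,29): 12 bp
  [29,37): 8 bp
  [37,48): 11 bp
  [48,56): 8 bp
  [56,71): 15 bp
  [71,85): 14 bp
  [85,99): 14 bp
  [99,117): 18 bp
  [117,130): 13 bp

[8,8,8,9,11,12,13,14,14,15,18]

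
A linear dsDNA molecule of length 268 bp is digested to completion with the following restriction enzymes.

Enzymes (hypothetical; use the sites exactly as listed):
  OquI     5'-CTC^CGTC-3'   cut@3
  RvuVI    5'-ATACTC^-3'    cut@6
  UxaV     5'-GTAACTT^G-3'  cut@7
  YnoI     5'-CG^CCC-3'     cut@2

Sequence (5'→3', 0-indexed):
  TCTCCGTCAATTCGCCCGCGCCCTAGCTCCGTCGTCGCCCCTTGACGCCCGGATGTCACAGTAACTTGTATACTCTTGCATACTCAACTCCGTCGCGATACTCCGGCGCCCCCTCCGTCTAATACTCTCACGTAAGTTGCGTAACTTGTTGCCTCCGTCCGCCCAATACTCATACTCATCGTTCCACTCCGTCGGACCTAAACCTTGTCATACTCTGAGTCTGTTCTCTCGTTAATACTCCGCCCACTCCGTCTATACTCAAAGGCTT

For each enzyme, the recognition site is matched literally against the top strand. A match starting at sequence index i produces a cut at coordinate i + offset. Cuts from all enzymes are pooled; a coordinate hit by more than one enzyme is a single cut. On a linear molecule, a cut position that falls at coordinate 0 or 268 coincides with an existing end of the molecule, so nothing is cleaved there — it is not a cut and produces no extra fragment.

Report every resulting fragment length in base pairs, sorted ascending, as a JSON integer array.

Scan for sites:
  OquI (CTCCGTC, off=3): starts [1, 26, 87, 112, 152, 186, 246] → cuts [4, 29, 90, 115, 155, 189, 249]
  RvuVI (ATACTC, off=6): starts [69, 79, 97, 121, 165, 171, 209, 234, 254] → cuts [75, 85, 103, 127, 171, 177, 215, 240, 260]
  UxaV (GTAACTTG, off=7): starts [60, 140] → cuts [67, 147]
  YnoI (CGCCC, off=2): starts [12, 18, 35, 45, 106, 159, 240] → cuts [14, 20, 37, 47, 108, 161, 242]

Pooled cuts: [4, 14, 20, 29, 37, 47, 67, 75, 85, 90, 103, 108, 115, 127, 147, 155, 161, 171, 177, 189, 215, 240, 242, 249, 260]

Fragments:
  [0,4): 4 bp
  [4,14): 10 bp
  [14,20): 6 bp
  [20,29): 9 bp
  [29,37): 8 bp
  [37,47): 10 bp
  [47,67): 20 bp
  [67,75): 8 bp
  [75,85): 10 bp
  [85,90): 5 bp
  [90,103): 13 bp
  [103,108): 5 bp
  [108,115): 7 bp
  [115,127): 12 bp
  [127,147): 20 bp
  [147,155): 8 bp
  [155,161): 6 bp
  [161,171): 10 bp
  [171,177): 6 bp
  [177,189): 12 bp
  [189,215): 26 bp
  [215,240): 25 bp
  [240,242): 2 bp
  [242,249): 7 bp
  [249,260): 11 bp
  [260,268): 8 bp

[2,4,5,5,6,6,6,7,7,8,8,8,8,9,10,10,10,10,11,12,12,13,20,20,25,26]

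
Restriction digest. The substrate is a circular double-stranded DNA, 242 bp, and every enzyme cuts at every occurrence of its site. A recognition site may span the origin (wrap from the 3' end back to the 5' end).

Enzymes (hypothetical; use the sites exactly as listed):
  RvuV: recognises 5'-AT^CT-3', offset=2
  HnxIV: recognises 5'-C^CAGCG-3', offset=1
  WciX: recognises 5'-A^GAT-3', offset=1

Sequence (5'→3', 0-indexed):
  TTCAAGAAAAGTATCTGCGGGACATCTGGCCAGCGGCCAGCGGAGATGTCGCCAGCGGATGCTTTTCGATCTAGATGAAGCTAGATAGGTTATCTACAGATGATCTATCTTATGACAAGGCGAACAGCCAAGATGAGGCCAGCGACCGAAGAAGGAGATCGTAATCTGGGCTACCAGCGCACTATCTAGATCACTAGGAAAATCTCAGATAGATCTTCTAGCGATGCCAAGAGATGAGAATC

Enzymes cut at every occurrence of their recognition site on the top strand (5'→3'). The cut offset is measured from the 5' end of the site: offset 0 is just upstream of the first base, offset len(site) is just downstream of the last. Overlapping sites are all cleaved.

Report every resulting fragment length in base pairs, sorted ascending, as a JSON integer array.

Scan for sites:
  RvuV ATCT/2: at [12, 23, 68, 91, 102, 106, 163, 183, 201, 212, 239] ⇒ [14, 25, 70, 93, 104, 108, 165, 185, 203, 214, 241]
  HnxIV CCAGCG/1: at [29, 36, 51, 138, 173] ⇒ [30, 37, 52, 139, 174]
  WciX AGAT/1: at [43, 72, 82, 97, 130, 155, 187, 206, 210, 231] ⇒ [44, 73, 83, 98, 131, 156, 188, 207, 211, 232]

All cut coordinates (distinct, sorted): [14, 25, 30, 37, 44, 52, 70, 73, 83, 93, 98, 104, 108, 131, 139, 156, 165, 174, 185, 188, 203, 207, 211, 214, 232, 241]

Fragment lengths:
  14→25: 11 bp
  25→30: 5 bp
  30→37: 7 bp
  37→44: 7 bp
  44→52: 8 bp
  52→70: 18 bp
  70→73: 3 bp
  73→83: 10 bp
  83→93: 10 bp
  93→98: 5 bp
  98→104: 6 bp
  104→108: 4 bp
  108→131: 23 bp
  131→139: 8 bp
  139→156: 17 bp
  156→165: 9 bp
  165→174: 9 bp
  174→185: 11 bp
  185→188: 3 bp
  188→203: 15 bp
  203→207: 4 bp
  207→211: 4 bp
  211→214: 3 bp
  214→232: 18 bp
  232→241: 9 bp
  241→14 (wrap): 242-241+14 = 15 bp

[3,3,3,4,4,4,5,5,6,7,7,8,8,9,9,9,10,10,11,11,15,15,17,18,18,23]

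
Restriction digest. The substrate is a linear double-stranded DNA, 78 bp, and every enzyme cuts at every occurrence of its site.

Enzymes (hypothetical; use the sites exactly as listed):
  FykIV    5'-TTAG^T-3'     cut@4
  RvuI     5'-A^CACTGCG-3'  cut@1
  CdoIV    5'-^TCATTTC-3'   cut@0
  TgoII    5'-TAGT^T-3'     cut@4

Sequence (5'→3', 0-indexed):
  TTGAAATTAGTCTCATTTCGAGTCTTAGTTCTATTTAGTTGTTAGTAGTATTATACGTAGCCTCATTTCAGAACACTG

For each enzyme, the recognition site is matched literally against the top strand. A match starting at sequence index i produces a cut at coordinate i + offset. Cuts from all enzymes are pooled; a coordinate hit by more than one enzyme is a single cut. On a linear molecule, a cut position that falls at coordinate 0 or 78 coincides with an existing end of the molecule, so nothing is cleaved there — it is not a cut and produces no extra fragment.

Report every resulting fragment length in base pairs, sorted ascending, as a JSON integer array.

Per-enzyme occurrences:
  FykIV TTAGT/4: at [6, 24, 34, 41] ⇒ [10, 28, 38, 45]
  RvuI (ACACTGCG, off=1): no sites
  CdoIV TCATTTC/0: at [12, 62] ⇒ [12, 62]
  TgoII TAGTT/4: at [25, 35] ⇒ [29, 39]

Pooled cuts: [10, 12, 28, 29, 38, 39, 45, 62]

Fragment lengths:
  [0,10): 10 bp
  [10,12): 2 bp
  [12,28): 16 bp
  [28,29): 1 bp
  [29,38): 9 bp
  [38,39): 1 bp
  [39,45): 6 bp
  [45,62): 17 bp
  [62,78): 16 bp

[1,1,2,6,9,10,16,16,17]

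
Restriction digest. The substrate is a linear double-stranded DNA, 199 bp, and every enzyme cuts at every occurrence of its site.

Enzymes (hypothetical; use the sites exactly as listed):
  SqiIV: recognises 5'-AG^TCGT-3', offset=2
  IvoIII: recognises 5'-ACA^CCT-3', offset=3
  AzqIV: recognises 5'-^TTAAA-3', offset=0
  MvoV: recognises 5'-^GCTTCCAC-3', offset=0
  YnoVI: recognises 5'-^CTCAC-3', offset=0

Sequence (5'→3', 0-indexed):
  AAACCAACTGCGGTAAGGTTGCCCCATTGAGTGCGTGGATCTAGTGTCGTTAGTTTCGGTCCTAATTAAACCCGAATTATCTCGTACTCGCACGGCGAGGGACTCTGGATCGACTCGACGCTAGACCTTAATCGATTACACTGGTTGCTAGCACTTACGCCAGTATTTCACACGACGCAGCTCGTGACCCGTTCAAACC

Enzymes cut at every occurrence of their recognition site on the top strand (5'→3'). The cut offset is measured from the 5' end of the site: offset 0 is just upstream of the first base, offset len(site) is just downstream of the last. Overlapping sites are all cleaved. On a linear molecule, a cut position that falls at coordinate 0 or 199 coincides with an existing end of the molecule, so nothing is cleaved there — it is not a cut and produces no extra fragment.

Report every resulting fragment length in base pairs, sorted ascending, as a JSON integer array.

[65,134]

Scan for sites:
  SqiIV (AGTCGT, off=2): no sites
  IvoIII (ACACCT, off=3): no sites
  AzqIV (TTAAA, off=0): starts [65] → cuts [65]
  MvoV (GCTTCCAC, off=0): no sites
  YnoVI (CTCAC, off=0): no sites

Pooled cuts: [65]

Fragments:
  [0,65): 65 bp
  [65,199): 134 bp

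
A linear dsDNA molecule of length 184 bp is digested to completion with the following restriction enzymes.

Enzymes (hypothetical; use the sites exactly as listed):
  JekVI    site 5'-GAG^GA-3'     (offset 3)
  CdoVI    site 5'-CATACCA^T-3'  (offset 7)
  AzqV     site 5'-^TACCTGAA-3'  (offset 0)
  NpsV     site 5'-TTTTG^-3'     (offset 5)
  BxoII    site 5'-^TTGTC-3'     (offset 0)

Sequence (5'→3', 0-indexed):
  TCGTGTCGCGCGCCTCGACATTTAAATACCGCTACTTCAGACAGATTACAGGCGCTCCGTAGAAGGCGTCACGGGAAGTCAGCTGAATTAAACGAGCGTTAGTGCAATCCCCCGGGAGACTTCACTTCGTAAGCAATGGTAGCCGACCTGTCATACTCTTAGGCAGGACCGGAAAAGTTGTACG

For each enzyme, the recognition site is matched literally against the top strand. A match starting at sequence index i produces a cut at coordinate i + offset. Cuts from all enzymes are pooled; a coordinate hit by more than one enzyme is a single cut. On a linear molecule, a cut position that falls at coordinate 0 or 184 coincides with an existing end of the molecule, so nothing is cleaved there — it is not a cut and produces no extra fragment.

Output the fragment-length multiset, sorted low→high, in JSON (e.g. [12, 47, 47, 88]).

Per-enzyme occurrences:
  JekVI (GAGGA, off=3): no sites
  CdoVI (CATACCAT, off=7): no sites
  AzqV (TACCTGAA, off=0): no sites
  NpsV (TTTTG, off=5): no sites
  BxoII (TTGTC, off=0): no sites

Pooled cuts: ∅

Fragments:
  no cuts → one linear fragment of 184 bp

[184]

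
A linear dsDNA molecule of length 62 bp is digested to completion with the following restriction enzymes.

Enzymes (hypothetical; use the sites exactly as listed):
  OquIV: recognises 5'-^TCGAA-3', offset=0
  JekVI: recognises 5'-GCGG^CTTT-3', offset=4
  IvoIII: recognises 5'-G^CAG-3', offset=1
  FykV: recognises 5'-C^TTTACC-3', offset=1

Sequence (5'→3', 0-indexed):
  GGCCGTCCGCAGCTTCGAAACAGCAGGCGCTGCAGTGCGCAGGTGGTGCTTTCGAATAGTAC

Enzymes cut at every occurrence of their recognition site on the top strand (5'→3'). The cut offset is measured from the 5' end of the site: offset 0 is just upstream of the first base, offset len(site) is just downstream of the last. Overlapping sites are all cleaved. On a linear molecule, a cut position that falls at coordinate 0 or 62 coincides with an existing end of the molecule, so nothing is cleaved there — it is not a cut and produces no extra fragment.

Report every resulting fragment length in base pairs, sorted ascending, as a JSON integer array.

[5,7,9,9,9,11,12]

Site scan:
  OquIV (TCGAA, off=0): starts [14, 51] → cuts [14, 51]
  JekVI (GCGGCTTT, off=4): no sites
  IvoIII (GCAG, off=1): starts [8, 22, 31, 38] → cuts [9, 23, 32, 39]
  FykV (CTTTACC, off=1): no sites

All cut coordinates (distinct, sorted): [9, 14, 23, 32, 39, 51]

Fragment lengths:
  [0,9): 9 bp
  [9,14): 5 bp
  [14,23): 9 bp
  [23,32): 9 bp
  [32,39): 7 bp
  [39,51): 12 bp
  [51,62): 11 bp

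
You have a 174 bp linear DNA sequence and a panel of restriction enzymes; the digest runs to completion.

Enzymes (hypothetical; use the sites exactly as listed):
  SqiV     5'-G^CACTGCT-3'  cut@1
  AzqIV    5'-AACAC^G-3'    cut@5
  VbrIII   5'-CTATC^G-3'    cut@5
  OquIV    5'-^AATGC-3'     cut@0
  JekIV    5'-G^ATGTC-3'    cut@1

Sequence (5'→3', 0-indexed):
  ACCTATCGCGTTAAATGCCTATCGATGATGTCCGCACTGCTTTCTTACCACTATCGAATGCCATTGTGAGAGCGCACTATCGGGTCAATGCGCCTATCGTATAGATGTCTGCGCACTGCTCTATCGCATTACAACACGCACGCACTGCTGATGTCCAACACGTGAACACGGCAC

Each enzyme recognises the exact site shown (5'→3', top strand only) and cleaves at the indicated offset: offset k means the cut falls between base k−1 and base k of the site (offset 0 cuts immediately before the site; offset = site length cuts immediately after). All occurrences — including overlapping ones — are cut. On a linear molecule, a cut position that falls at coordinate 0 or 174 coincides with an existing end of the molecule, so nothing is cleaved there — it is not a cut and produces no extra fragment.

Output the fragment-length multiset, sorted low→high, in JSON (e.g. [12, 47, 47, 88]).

Per-enzyme occurrences:
  SqiV (GCACTGCT, off=1): starts [33, 112, 141] → cuts [34, 113, 142]
  AzqIV (AACACG, off=5): starts [132, 156, 164] → cuts [137, 161, 169]
  VbrIII (CTATCG, off=5): starts [2, 18, 50, 76, 93, 120] → cuts [7, 23, 55, 81, 98, 125]
  OquIV (AATGC, off=0): starts [13, 56, 86] → cuts [13, 56, 86]
  JekIV (GATGTC, off=1): starts [26, 103, 149] → cuts [27, 104, 150]

Pooled cuts: [7, 13, 23, 27, 34, 55, 56, 81, 86, 98, 104, 113, 125, 137, 142, 150, 161, 169]

Fragment lengths:
  [0,7): 7 bp
  [7,13): 6 bp
  [13,23): 10 bp
  [23,27): 4 bp
  [27,34): 7 bp
  [34,55): 21 bp
  [55,56): 1 bp
  [56,81): 25 bp
  [81,86): 5 bp
  [86,98): 12 bp
  [98,104): 6 bp
  [104,113): 9 bp
  [113,125): 12 bp
  [125,137): 12 bp
  [137,142): 5 bp
  [142,150): 8 bp
  [150,161): 11 bp
  [161,169): 8 bp
  [169,174): 5 bp

[1,4,5,5,5,6,6,7,7,8,8,9,10,11,12,12,12,21,25]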